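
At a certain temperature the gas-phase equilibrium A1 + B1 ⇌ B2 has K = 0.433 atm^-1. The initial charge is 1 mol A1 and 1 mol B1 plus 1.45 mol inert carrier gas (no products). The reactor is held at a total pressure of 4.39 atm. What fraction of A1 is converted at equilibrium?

Take 1 mol A1 as basis and let X be its fractional conversion, so ξ = X.
Species balance: n_A1 = 1 − X; n_B1 = 1 − X; n_B2 = X; n_I = 1.45 (inert).
n_T = Σnᵢ = 3.45 − X.
y_i = n_i/n_T, p_i = y_i·P. K = p_B2 / (p_A1 p_B1).
Substituting and setting equal to 0.433 atm^-1 gives a polynomial in X; the root in (0,1) is X = 0.298.

X = 0.298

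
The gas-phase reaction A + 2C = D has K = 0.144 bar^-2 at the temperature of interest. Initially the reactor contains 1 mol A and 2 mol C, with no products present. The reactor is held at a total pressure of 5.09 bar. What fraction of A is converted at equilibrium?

Basis: 1 mol A initially; let X = conversion of A. Extent ξ = X.
At extent ξ: n_A = 1 − X; n_C = 2 − 2X; n_D = X.
Summing: n_T = 3 − 2X.
y_i = n_i/n_T, p_i = y_i·P. K = p_D / (p_A p_C^2).
Substituting and setting equal to 0.144 bar^-2 gives a polynomial in X; the root in (0,1) is X = 0.488.

X = 0.488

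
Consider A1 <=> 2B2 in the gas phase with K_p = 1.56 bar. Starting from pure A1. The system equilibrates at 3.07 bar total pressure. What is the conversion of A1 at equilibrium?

Take 1 mol A1 as basis and let X be its fractional conversion, so ξ = X.
Mole table: n_A1 = 1 − X; n_B2 = 2X.
n_T = Σnᵢ = 1 + X.
Mole fractions y_i = n_i/n_T; K_p = p_B2^2 / (p_A1) with p_i = y_i·P.
This yields a degree-2 equation in X; solving on (0,1), X = 0.336.

X = 0.336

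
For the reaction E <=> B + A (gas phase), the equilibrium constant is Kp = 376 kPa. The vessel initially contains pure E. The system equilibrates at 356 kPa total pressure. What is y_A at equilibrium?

Take 1 mol E as basis and let X be its fractional conversion, so ξ = X.
Moles: n_E = 1 − X; n_B = X; n_A = X.
n_T = Σnᵢ = 1 + X.
y_i = n_i/n_T, p_i = y_i·P. Kp = p_B p_A / (p_E).
Equating to 376 kPa and solving on 0 < X < 1: X = 0.717.
Then n_A = 0.717, n_T = 1.72, so y_A = 0.417.

y_A = 0.417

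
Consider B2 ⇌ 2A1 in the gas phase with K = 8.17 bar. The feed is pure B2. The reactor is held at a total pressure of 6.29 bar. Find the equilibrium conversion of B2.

Basis: 1 mol B2 initially; let X = conversion of B2. Extent ξ = X.
Species balance: n_B2 = 1 − X; n_A1 = 2X.
n_T = Σnᵢ = 1 + X.
y_i = n_i/n_T, p_i = y_i·P. K = p_A1^2 / (p_B2).
Substituting and setting equal to 8.17 bar gives a polynomial in X; the root in (0,1) is X = 0.495.

X = 0.495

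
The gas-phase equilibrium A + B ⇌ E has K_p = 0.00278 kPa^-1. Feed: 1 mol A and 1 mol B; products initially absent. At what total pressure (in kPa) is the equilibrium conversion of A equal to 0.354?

P = 502 kPa

Let X = conversion of A (basis 1 mol A); extent of reaction ξ = X.
Mole table: n_A = 1 − X; n_B = 1 − X; n_E = X.
n_T = Σnᵢ = 2 − X.
K_p = p_E / (p_A p_B) with p_i = (n_i/n_T)·P.
At X = 0.354: the mole-fraction product g(X) = Π y_i^ν_i = 1.396. Since K_p = g(X)·P^{-1}, P = (g/K_p)^(1/1) = (1.396/0.00278)^(1/1) = 502 kPa.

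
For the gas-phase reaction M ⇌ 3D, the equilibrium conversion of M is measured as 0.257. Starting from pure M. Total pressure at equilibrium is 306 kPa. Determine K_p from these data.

Let X = conversion of M (basis 1 mol M); extent of reaction ξ = X.
Mole table: n_M = 1 − X; n_D = 3X.
Summing: n_T = 1 + 2X.
At X = 0.257: n_M = 0.743, n_D = 0.771, n_T = 1.51.
p_i = (n_i/n_T)·P. K_p = p_D^3 / (p_M) = 2.52e+04 kPa^2.

K_p = 2.52e+04 kPa^2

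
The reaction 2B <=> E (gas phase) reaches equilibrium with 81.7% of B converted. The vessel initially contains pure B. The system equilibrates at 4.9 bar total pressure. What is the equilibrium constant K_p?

K_p = 1.47 bar^-1

Take 1 mol B as basis and let X be its fractional conversion, so ξ = 0.5X.
Mole table: n_B = 1 − X; n_E = 0.5X.
Total moles n_T = 1 − 0.5X.
At X = 0.817: n_B = 0.183, n_E = 0.408, n_T = 0.592.
p_i = (n_i/n_T)·P. K_p = p_E / (p_B^2) = 1.47 bar^-1.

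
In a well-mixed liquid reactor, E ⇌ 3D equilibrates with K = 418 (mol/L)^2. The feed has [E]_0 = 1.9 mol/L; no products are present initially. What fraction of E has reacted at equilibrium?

Let X = conversion of E; extent ξ = 1.9·X mol/L.
Concentrations: [E] = 1.9 − 1.9X; [D] = 5.7X.
K = [D]^3 / ([E]).
This equals 418 at X = 0.855 (the root in 0 < X < 1).

X = 0.855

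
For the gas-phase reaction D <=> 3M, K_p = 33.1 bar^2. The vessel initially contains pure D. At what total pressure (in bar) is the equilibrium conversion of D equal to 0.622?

Let X = conversion of D (basis 1 mol D); extent of reaction ξ = X.
At extent ξ: n_D = 1 − X; n_M = 3X.
Summing: n_T = 1 + 2X.
K_p = p_M^3 / (p_D) with p_i = (n_i/n_T)·P.
At X = 0.622: the mole-fraction product g(X) = Π y_i^ν_i = 3.413. Since K_p = g(X)·P^{2}, P = (K_p/g)^(1/2) = (33.1/3.413)^(1/2) = 3.11 bar.

P = 3.11 bar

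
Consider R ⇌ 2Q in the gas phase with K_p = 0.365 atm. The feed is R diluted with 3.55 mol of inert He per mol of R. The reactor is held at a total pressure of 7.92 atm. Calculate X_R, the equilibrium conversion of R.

Take 1 mol R as basis and let X be its fractional conversion, so ξ = X.
Species balance: n_R = 1 − X; n_Q = 2X; n_I = 3.55 (inert).
Total moles n_T = 4.55 + X.
With p_i = (n_i/n_T)P, K_p = p_Q^2 / (p_R).
This yields a degree-2 equation in X; solving on (0,1), X = 0.208.

X = 0.208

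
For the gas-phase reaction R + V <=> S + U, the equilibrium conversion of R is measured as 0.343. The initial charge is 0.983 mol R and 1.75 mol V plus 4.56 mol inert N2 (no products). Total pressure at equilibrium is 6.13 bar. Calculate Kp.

Kp = 0.125

Basis: 0.983 mol R initially; let X = conversion of R. Extent ξ = 0.983X.
Species balance: n_R = 0.983 − 0.983X; n_V = 1.75 − 0.983X; n_S = 0.983X; n_U = 0.983X; n_I = 4.56 (inert).
n_T stays at 7.29 (no change in mole number).
At X = 0.343: n_R = 0.646, n_V = 1.41, n_S = 0.337, n_U = 0.337, n_T = 7.29.
p_i = (n_i/n_T)·P. Kp = p_S p_U / (p_R p_V) = 0.125.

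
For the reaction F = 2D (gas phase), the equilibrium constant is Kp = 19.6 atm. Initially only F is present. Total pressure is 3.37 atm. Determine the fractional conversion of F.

X = 0.770

Let X = conversion of F (basis 1 mol F); extent of reaction ξ = X.
Species balance: n_F = 1 − X; n_D = 2X.
Total moles n_T = 1 + X.
Mole fractions y_i = n_i/n_T; Kp = p_D^2 / (p_F) with p_i = y_i·P.
This yields a degree-2 equation in X; solving on (0,1), X = 0.770.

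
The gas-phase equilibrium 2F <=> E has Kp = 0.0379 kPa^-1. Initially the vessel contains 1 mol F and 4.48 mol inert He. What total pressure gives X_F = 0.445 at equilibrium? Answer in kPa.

Let X = conversion of F (basis 1 mol F); extent of reaction ξ = 0.5X.
Moles: n_F = 1 − X; n_E = 0.5X; n_I = 4.48 (inert).
n_T = Σnᵢ = 5.48 − 0.5X.
Kp = p_E / (p_F^2) with p_i = (n_i/n_T)·P.
At X = 0.445: the mole-fraction product g(X) = Π y_i^ν_i = 3.798. Since Kp = g(X)·P^{-1}, P = (g/Kp)^(1/1) = (3.798/0.0379)^(1/1) = 100 kPa.

P = 100 kPa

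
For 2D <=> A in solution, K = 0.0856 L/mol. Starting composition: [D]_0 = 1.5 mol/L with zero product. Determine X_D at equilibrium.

X = 0.175

Let X = conversion of D; extent ξ = 1.5X/2 mol/L.
Concentrations: [D] = 1.5 − 1.5X; [A] = 0.75X.
K = [A] / ([D]^2).
Solving K = 0.0856 for X ∈ (0,1): X = 0.175.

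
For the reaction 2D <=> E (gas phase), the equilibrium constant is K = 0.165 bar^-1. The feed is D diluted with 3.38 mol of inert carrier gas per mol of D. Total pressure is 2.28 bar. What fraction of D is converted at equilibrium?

Let X = conversion of D (basis 1 mol D); extent of reaction ξ = 0.5X.
Species balance: n_D = 1 − X; n_E = 0.5X; n_I = 3.38 (inert).
Total moles n_T = 4.38 − 0.5X.
y_i = n_i/n_T, p_i = y_i·P. K = p_E / (p_D^2).
Equating to 0.165 bar^-1 and solving on 0 < X < 1: X = 0.132.

X = 0.132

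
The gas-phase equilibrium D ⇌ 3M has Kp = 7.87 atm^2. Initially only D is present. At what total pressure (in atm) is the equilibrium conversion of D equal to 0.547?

P = 1.88 atm

Basis: 1 mol D initially; let X = conversion of D. Extent ξ = X.
At extent ξ: n_D = 1 − X; n_M = 3X.
n_T = Σnᵢ = 1 + 2X.
Kp = p_M^3 / (p_D) with p_i = (n_i/n_T)·P.
At X = 0.547: the mole-fraction product g(X) = Π y_i^ν_i = 2.225. Since Kp = g(X)·P^{2}, P = (Kp/g)^(1/2) = (7.87/2.225)^(1/2) = 1.88 atm.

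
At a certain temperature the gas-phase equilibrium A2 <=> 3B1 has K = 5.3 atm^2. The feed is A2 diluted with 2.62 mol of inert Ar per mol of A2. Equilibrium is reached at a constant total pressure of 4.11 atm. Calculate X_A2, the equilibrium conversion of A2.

X = 0.499

Take 1 mol A2 as basis and let X be its fractional conversion, so ξ = X.
Species balance: n_A2 = 1 − X; n_B1 = 3X; n_I = 2.62 (inert).
Summing: n_T = 3.62 + 2X.
Mole fractions y_i = n_i/n_T; K = p_B1^3 / (p_A2) with p_i = y_i·P.
This yields a degree-3 equation in X; solving on (0,1), X = 0.499.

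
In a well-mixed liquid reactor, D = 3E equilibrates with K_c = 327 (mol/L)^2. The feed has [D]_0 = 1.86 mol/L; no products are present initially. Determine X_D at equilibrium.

Let X = conversion of D; extent ξ = 1.86·X mol/L.
Concentrations: [D] = 1.86 − 1.86X; [E] = 5.58X.
K_c = [E]^3 / ([D]).
Solving K_c = 327 for X ∈ (0,1): X = 0.834.

X = 0.834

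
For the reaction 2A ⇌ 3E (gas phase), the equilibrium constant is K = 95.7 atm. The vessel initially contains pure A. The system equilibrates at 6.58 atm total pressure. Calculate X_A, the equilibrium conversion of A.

Take 1 mol A as basis and let X be its fractional conversion, so ξ = 0.5X.
Mole table: n_A = 1 − X; n_E = 1.5X.
n_T = Σnᵢ = 1 + 0.5X.
y_i = n_i/n_T, p_i = y_i·P. K = p_E^3 / (p_A^2).
Equating to 95.7 atm and solving on 0 < X < 1: X = 0.739.

X = 0.739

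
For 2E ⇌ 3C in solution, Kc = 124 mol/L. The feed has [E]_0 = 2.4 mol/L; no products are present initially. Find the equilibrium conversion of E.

X = 0.813

Let X = conversion of E; extent ξ = 2.4X/2 mol/L.
Concentrations: [E] = 2.4 − 2.4X; [C] = 3.6X.
Kc = [C]^3 / ([E]^2).
This equals 124 at X = 0.813 (the root in 0 < X < 1).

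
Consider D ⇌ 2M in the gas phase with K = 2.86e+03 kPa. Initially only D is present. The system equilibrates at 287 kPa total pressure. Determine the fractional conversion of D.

Take 1 mol D as basis and let X be its fractional conversion, so ξ = X.
Mole table: n_D = 1 − X; n_M = 2X.
Total moles n_T = 1 + X.
y_i = n_i/n_T, p_i = y_i·P. K = p_M^2 / (p_D).
Substituting and setting equal to 2.86e+03 kPa gives a polynomial in X; the root in (0,1) is X = 0.845.

X = 0.845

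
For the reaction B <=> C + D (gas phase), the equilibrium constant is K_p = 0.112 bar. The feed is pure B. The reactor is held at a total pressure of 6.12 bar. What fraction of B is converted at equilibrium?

Take 1 mol B as basis and let X be its fractional conversion, so ξ = X.
Mole table: n_B = 1 − X; n_C = X; n_D = X.
Summing: n_T = 1 + X.
y_i = n_i/n_T, p_i = y_i·P. K_p = p_C p_D / (p_B).
Equating to 0.112 bar and solving on 0 < X < 1: X = 0.134.

X = 0.134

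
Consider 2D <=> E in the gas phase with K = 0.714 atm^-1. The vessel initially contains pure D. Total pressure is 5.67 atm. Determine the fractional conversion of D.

X = 0.759

Let X = conversion of D (basis 1 mol D); extent of reaction ξ = 0.5X.
Mole table: n_D = 1 − X; n_E = 0.5X.
Total moles n_T = 1 − 0.5X.
y_i = n_i/n_T, p_i = y_i·P. K = p_E / (p_D^2).
Setting this equal to 0.714 atm^-1 and taking the physical root (0 < X < 1) gives X = 0.759.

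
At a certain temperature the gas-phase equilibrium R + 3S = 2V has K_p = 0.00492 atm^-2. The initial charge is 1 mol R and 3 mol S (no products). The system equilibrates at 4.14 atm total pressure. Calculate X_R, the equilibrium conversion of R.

X = 0.148

Basis: 1 mol R initially; let X = conversion of R. Extent ξ = X.
At extent ξ: n_R = 1 − X; n_S = 3 − 3X; n_V = 2X.
Summing: n_T = 4 − 2X.
With p_i = (n_i/n_T)P, K_p = p_V^2 / (p_R p_S^3).
Setting this equal to 0.00492 atm^-2 and taking the physical root (0 < X < 1) gives X = 0.148.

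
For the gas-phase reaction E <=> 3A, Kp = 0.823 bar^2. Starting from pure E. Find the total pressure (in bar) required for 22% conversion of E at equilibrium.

P = 2.15 bar

Basis: 1 mol E initially; let X = conversion of E. Extent ξ = X.
Species balance: n_E = 1 − X; n_A = 3X.
Summing: n_T = 1 + 2X.
Kp = p_A^3 / (p_E) with p_i = (n_i/n_T)·P.
At X = 0.22: the mole-fraction product g(X) = Π y_i^ν_i = 0.1778. Since Kp = g(X)·P^{2}, P = (Kp/g)^(1/2) = (0.823/0.1778)^(1/2) = 2.15 bar.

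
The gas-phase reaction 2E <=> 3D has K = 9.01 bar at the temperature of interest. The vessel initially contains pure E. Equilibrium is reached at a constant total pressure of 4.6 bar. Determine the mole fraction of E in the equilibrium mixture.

y_E = 0.363

Take 1 mol E as basis and let X be its fractional conversion, so ξ = 0.5X.
Moles: n_E = 1 − X; n_D = 1.5X.
Summing: n_T = 1 + 0.5X.
y_i = n_i/n_T, p_i = y_i·P. K = p_D^3 / (p_E^2).
Setting this equal to 9.01 bar and taking the physical root (0 < X < 1) gives X = 0.539.
Then n_E = 0.461, n_T = 1.27, so y_E = 0.363.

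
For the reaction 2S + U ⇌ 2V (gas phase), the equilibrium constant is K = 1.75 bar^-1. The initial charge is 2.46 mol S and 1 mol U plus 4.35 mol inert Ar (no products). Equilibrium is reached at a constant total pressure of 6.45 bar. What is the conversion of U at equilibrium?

Take 1 mol U as basis and let X be its fractional conversion, so ξ = X.
Species balance: n_S = 2.46 − 2X; n_U = 1 − X; n_V = 2X; n_I = 4.35 (inert).
Total moles n_T = 7.81 − X.
y_i = n_i/n_T, p_i = y_i·P. K = p_V^2 / (p_S^2 p_U).
Setting this equal to 1.75 bar^-1 and taking the physical root (0 < X < 1) gives X = 0.558.

X = 0.558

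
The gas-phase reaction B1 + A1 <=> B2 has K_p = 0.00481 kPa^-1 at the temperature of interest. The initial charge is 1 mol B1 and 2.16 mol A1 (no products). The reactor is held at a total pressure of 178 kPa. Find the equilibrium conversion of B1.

X = 0.355

Take 1 mol B1 as basis and let X be its fractional conversion, so ξ = X.
At extent ξ: n_B1 = 1 − X; n_A1 = 2.16 − X; n_B2 = X.
Total moles n_T = 3.16 − X.
y_i = n_i/n_T, p_i = y_i·P. K_p = p_B2 / (p_B1 p_A1).
Substituting and setting equal to 0.00481 kPa^-1 gives a polynomial in X; the root in (0,1) is X = 0.355.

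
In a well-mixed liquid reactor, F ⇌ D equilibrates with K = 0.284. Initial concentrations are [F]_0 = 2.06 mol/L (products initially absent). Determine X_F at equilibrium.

Let X = conversion of F; extent ξ = 2.06·X mol/L.
Concentrations: [F] = 2.06 − 2.06X; [D] = 2.06X.
K = [D] / ([F]).
Setting equal to 0.284 and solving for X on (0,1) gives X = 0.221.

X = 0.221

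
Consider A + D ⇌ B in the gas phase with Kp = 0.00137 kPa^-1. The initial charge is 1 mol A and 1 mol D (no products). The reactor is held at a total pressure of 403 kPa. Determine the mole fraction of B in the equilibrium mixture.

y_B = 0.109

Let X = conversion of A (basis 1 mol A); extent of reaction ξ = X.
Moles: n_A = 1 − X; n_D = 1 − X; n_B = X.
Summing: n_T = 2 − X.
Mole fractions y_i = n_i/n_T; Kp = p_B / (p_A p_D) with p_i = y_i·P.
Equating to 0.00137 kPa^-1 and solving on 0 < X < 1: X = 0.197.
Then n_B = 0.197, n_T = 1.8, so y_B = 0.109.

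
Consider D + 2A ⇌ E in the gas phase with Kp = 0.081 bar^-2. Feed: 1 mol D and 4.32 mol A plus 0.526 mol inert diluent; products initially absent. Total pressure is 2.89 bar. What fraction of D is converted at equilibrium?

X = 0.256

Let X = conversion of D (basis 1 mol D); extent of reaction ξ = X.
Moles: n_D = 1 − X; n_A = 4.32 − 2X; n_E = X; n_I = 0.526 (inert).
Summing: n_T = 5.85 − 2X.
y_i = n_i/n_T, p_i = y_i·P. Kp = p_E / (p_D p_A^2).
Equating to 0.081 bar^-2 and solving on 0 < X < 1: X = 0.256.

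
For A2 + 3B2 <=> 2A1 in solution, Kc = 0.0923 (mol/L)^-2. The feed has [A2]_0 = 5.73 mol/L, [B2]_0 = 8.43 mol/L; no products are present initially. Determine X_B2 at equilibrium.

X = 0.620

Let X = conversion of B2; extent ξ = 8.43X/3 mol/L.
Concentrations: [A2] = 5.73 − 2.81X; [B2] = 8.43 − 8.43X; [A1] = 5.62X.
Kc = [A1]^2 / ([A2] [B2]^3).
Equating to 0.0923 (mol/L)^-2: the physical root is X = 0.620.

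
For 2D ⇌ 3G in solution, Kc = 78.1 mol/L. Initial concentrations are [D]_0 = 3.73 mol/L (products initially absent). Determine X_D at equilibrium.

X = 0.743

Let X = conversion of D; extent ξ = 3.73X/2 mol/L.
Concentrations: [D] = 3.73 − 3.73X; [G] = 5.59X.
Kc = [G]^3 / ([D]^2).
Setting equal to 78.1 and solving for X on (0,1) gives X = 0.743.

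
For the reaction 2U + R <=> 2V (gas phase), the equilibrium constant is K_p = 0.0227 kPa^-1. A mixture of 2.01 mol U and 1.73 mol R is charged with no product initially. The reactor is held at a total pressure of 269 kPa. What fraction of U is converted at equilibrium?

X = 0.597

Basis: 2.01 mol U initially; let X = conversion of U. Extent ξ = 1X.
Moles: n_U = 2.01 − 2.01X; n_R = 1.73 − 1X; n_V = 2.01X.
Total moles n_T = 3.74 − 1X.
With p_i = (n_i/n_T)P, K_p = p_V^2 / (p_U^2 p_R).
This yields a degree-3 equation in X; solving on (0,1), X = 0.597.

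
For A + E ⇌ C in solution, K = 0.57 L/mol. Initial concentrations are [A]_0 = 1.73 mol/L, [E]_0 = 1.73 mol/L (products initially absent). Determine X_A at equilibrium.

X = 0.380

Let X = conversion of A; extent ξ = 1.73·X mol/L.
Concentrations: [A] = 1.73 − 1.73X; [E] = 1.73 − 1.73X; [C] = 1.73X.
K = [C] / ([A] [E]).
Setting equal to 0.57 and solving for X on (0,1) gives X = 0.380.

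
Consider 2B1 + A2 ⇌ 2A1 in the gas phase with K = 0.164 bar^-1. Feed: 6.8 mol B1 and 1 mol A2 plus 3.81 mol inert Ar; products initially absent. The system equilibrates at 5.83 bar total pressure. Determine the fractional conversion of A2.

X = 0.557

Basis: 1 mol A2 initially; let X = conversion of A2. Extent ξ = X.
Species balance: n_B1 = 6.8 − 2X; n_A2 = 1 − X; n_A1 = 2X; n_I = 3.81 (inert).
Total moles n_T = 11.6 − X.
y_i = n_i/n_T, p_i = y_i·P. K = p_A1^2 / (p_B1^2 p_A2).
Setting this equal to 0.164 bar^-1 and taking the physical root (0 < X < 1) gives X = 0.557.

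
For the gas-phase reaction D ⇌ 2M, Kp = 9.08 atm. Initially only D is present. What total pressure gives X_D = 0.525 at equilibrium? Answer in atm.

Basis: 1 mol D initially; let X = conversion of D. Extent ξ = X.
Mole table: n_D = 1 − X; n_M = 2X.
Summing: n_T = 1 + X.
Kp = p_M^2 / (p_D) with p_i = (n_i/n_T)·P.
At X = 0.525: the mole-fraction product g(X) = Π y_i^ν_i = 1.522. Since Kp = g(X)·P^{1}, P = (Kp/g)^(1/1) = (9.08/1.522)^(1/1) = 5.97 atm.

P = 5.97 atm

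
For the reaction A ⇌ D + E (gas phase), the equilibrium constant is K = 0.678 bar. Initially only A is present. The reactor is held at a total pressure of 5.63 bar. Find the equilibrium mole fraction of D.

y_D = 0.247

Take 1 mol A as basis and let X be its fractional conversion, so ξ = X.
Species balance: n_A = 1 − X; n_D = X; n_E = X.
Total moles n_T = 1 + X.
With p_i = (n_i/n_T)P, K = p_D p_E / (p_A).
Equating to 0.678 bar and solving on 0 < X < 1: X = 0.328.
Then n_D = 0.328, n_T = 1.33, so y_D = 0.247.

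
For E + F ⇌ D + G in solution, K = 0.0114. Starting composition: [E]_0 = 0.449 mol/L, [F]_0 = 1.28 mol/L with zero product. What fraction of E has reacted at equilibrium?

Let X = conversion of E; extent ξ = 0.449·X mol/L.
Concentrations: [E] = 0.449 − 0.449X; [F] = 1.28 − 0.449X; [D] = 0.449X; [G] = 0.449X.
K = [D] [G] / ([E] [F]).
Setting equal to 0.0114 and solving for X on (0,1) gives X = 0.160.

X = 0.160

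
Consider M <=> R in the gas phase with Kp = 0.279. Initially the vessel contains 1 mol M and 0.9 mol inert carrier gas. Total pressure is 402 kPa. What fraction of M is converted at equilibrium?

X = 0.218

Let X = conversion of M (basis 1 mol M); extent of reaction ξ = X.
Mole table: n_M = 1 − X; n_R = X; n_I = 0.9 (inert).
Since Δν = 0, n_T = 1.9 throughout.
Mole fractions y_i = n_i/n_T; Kp = p_R / (p_M) with p_i = y_i·P.
Equating to 0.279 and solving on 0 < X < 1: X = 0.218.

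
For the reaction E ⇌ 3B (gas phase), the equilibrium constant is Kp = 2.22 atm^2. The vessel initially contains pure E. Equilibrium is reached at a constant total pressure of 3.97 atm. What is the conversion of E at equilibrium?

Take 1 mol E as basis and let X be its fractional conversion, so ξ = X.
Species balance: n_E = 1 − X; n_B = 3X.
Summing: n_T = 1 + 2X.
With p_i = (n_i/n_T)P, Kp = p_B^3 / (p_E).
This yields a degree-3 equation in X; solving on (0,1), X = 0.202.

X = 0.202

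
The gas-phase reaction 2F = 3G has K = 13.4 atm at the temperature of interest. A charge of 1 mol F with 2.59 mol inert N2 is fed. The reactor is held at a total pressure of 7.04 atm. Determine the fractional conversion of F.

X = 0.649

Basis: 1 mol F initially; let X = conversion of F. Extent ξ = 0.5X.
Moles: n_F = 1 − X; n_G = 1.5X; n_I = 2.59 (inert).
Total moles n_T = 3.59 + 0.5X.
Mole fractions y_i = n_i/n_T; K = p_G^3 / (p_F^2) with p_i = y_i·P.
Equating to 13.4 atm and solving on 0 < X < 1: X = 0.649.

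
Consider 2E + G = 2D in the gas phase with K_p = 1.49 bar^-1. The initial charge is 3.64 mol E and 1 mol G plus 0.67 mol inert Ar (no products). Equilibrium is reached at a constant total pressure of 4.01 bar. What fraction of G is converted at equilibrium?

X = 0.699

Let X = conversion of G (basis 1 mol G); extent of reaction ξ = X.
At extent ξ: n_E = 3.64 − 2X; n_G = 1 − X; n_D = 2X; n_I = 0.67 (inert).
n_T = Σnᵢ = 5.31 − X.
With p_i = (n_i/n_T)P, K_p = p_D^2 / (p_E^2 p_G).
This yields a degree-3 equation in X; solving on (0,1), X = 0.699.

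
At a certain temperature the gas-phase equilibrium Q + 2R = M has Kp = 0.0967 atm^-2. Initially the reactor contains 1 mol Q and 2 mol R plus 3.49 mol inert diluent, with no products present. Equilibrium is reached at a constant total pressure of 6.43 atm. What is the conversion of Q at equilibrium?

X = 0.212

Let X = conversion of Q (basis 1 mol Q); extent of reaction ξ = X.
At extent ξ: n_Q = 1 − X; n_R = 2 − 2X; n_M = X; n_I = 3.49 (inert).
Total moles n_T = 6.49 − 2X.
With p_i = (n_i/n_T)P, Kp = p_M / (p_Q p_R^2).
Setting this equal to 0.0967 atm^-2 and taking the physical root (0 < X < 1) gives X = 0.212.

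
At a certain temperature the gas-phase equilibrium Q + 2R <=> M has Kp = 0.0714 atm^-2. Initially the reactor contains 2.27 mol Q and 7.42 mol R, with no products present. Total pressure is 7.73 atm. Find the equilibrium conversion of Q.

Let X = conversion of Q (basis 2.27 mol Q); extent of reaction ξ = 2.27X.
At extent ξ: n_Q = 2.27 − 2.27X; n_R = 7.42 − 4.54X; n_M = 2.27X.
Total moles n_T = 9.69 − 4.54X.
Mole fractions y_i = n_i/n_T; Kp = p_M / (p_Q p_R^2) with p_i = y_i·P.
Substituting and setting equal to 0.0714 atm^-2 gives a polynomial in X; the root in (0,1) is X = 0.652.

X = 0.652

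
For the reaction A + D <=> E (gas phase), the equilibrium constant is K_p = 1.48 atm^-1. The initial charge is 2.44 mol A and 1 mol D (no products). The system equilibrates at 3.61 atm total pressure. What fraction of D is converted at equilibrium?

X = 0.770

Basis: 1 mol D initially; let X = conversion of D. Extent ξ = X.
At extent ξ: n_A = 2.44 − X; n_D = 1 − X; n_E = X.
Total moles n_T = 3.44 − X.
y_i = n_i/n_T, p_i = y_i·P. K_p = p_E / (p_A p_D).
Equating to 1.48 atm^-1 and solving on 0 < X < 1: X = 0.770.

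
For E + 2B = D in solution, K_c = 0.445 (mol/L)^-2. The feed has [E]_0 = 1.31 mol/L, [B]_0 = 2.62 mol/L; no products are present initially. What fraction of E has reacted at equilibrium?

Let X = conversion of E; extent ξ = 1.31·X mol/L.
Concentrations: [E] = 1.31 − 1.31X; [B] = 2.62 − 2.62X; [D] = 1.31X.
K_c = [D] / ([E] [B]^2).
Solving K_c = 0.445 for X ∈ (0,1): X = 0.466.

X = 0.466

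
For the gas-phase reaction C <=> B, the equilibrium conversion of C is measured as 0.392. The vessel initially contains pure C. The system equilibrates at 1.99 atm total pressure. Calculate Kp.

Basis: 1 mol C initially; let X = conversion of C. Extent ξ = X.
Moles: n_C = 1 − X; n_B = X.
n_T stays at 1 (no change in mole number).
At X = 0.392: n_C = 0.608, n_B = 0.392, n_T = 1.
p_i = (n_i/n_T)·P. Kp = p_B / (p_C) = 0.645.

Kp = 0.645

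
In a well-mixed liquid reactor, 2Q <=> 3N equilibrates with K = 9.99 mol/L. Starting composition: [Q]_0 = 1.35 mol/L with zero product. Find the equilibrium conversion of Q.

X = 0.648

Let X = conversion of Q; extent ξ = 1.35X/2 mol/L.
Concentrations: [Q] = 1.35 − 1.35X; [N] = 2.03X.
K = [N]^3 / ([Q]^2).
Setting equal to 9.99 and solving for X on (0,1) gives X = 0.648.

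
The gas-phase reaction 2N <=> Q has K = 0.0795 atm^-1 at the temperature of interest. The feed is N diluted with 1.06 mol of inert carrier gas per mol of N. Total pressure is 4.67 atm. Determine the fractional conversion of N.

X = 0.228

Let X = conversion of N (basis 1 mol N); extent of reaction ξ = 0.5X.
Moles: n_N = 1 − X; n_Q = 0.5X; n_I = 1.06 (inert).
Summing: n_T = 2.06 − 0.5X.
With p_i = (n_i/n_T)P, K = p_Q / (p_N^2).
Setting this equal to 0.0795 atm^-1 and taking the physical root (0 < X < 1) gives X = 0.228.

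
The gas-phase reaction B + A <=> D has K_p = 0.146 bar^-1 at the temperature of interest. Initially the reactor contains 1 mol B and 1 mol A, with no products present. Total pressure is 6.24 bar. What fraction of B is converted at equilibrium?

X = 0.277

Take 1 mol B as basis and let X be its fractional conversion, so ξ = X.
Moles: n_B = 1 − X; n_A = 1 − X; n_D = X.
Summing: n_T = 2 − X.
With p_i = (n_i/n_T)P, K_p = p_D / (p_B p_A).
Equating to 0.146 bar^-1 and solving on 0 < X < 1: X = 0.277.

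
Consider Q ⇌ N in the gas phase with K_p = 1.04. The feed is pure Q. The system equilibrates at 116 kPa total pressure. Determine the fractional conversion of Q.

Basis: 1 mol Q initially; let X = conversion of Q. Extent ξ = X.
At extent ξ: n_Q = 1 − X; n_N = X.
n_T stays at 1 (no change in mole number).
Mole fractions y_i = n_i/n_T; K_p = p_N / (p_Q) with p_i = y_i·P.
Equating to 1.04 and solving on 0 < X < 1: X = 0.510.

X = 0.510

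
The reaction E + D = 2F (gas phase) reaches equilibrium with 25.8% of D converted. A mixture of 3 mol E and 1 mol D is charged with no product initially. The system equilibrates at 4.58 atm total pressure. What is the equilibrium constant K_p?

Basis: 1 mol D initially; let X = conversion of D. Extent ξ = X.
Mole table: n_E = 3 − X; n_D = 1 − X; n_F = 2X.
Since Δν = 0, n_T = 4 throughout.
At X = 0.258: n_E = 2.74, n_D = 0.742, n_F = 0.516, n_T = 4.
p_i = (n_i/n_T)·P. K_p = p_F^2 / (p_E p_D) = 0.131.

K_p = 0.131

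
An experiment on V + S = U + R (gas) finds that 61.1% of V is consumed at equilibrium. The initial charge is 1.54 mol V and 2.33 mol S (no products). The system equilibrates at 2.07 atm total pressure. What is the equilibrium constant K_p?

Let X = conversion of V (basis 1.54 mol V); extent of reaction ξ = 1.54X.
Moles: n_V = 1.54 − 1.54X; n_S = 2.33 − 1.54X; n_U = 1.54X; n_R = 1.54X.
n_T stays at 3.87 (no change in mole number).
At X = 0.611: n_V = 0.599, n_S = 1.39, n_U = 0.941, n_R = 0.941, n_T = 3.87.
p_i = (n_i/n_T)·P. K_p = p_U p_R / (p_V p_S) = 1.06.

K_p = 1.06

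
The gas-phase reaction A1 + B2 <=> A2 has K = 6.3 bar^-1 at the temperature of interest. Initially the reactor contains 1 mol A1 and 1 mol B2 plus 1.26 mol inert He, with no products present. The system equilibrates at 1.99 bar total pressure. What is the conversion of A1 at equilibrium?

Let X = conversion of A1 (basis 1 mol A1); extent of reaction ξ = X.
At extent ξ: n_A1 = 1 − X; n_B2 = 1 − X; n_A2 = X; n_I = 1.26 (inert).
n_T = Σnᵢ = 3.26 − X.
With p_i = (n_i/n_T)P, K = p_A2 / (p_A1 p_B2).
Setting this equal to 6.3 bar^-1 and taking the physical root (0 < X < 1) gives X = 0.635.

X = 0.635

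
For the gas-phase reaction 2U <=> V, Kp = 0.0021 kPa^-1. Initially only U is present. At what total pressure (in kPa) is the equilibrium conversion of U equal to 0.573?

P = 534 kPa

Take 1 mol U as basis and let X be its fractional conversion, so ξ = 0.5X.
Species balance: n_U = 1 − X; n_V = 0.5X.
Summing: n_T = 1 − 0.5X.
Kp = p_V / (p_U^2) with p_i = (n_i/n_T)·P.
At X = 0.573: the mole-fraction product g(X) = Π y_i^ν_i = 1.121. Since Kp = g(X)·P^{-1}, P = (g/Kp)^(1/1) = (1.121/0.0021)^(1/1) = 534 kPa.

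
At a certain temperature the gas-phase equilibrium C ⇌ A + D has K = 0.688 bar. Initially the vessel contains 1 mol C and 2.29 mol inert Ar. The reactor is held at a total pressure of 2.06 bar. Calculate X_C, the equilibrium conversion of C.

Take 1 mol C as basis and let X be its fractional conversion, so ξ = X.
Mole table: n_C = 1 − X; n_A = X; n_D = X; n_I = 2.29 (inert).
Summing: n_T = 3.29 + X.
With p_i = (n_i/n_T)P, K = p_A p_D / (p_C).
This yields a degree-2 equation in X; solving on (0,1), X = 0.665.

X = 0.665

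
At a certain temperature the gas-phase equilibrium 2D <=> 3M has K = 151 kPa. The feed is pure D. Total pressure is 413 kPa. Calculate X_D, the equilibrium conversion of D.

X = 0.371

Basis: 1 mol D initially; let X = conversion of D. Extent ξ = 0.5X.
Species balance: n_D = 1 − X; n_M = 1.5X.
n_T = Σnᵢ = 1 + 0.5X.
Mole fractions y_i = n_i/n_T; K = p_M^3 / (p_D^2) with p_i = y_i·P.
Equating to 151 kPa and solving on 0 < X < 1: X = 0.371.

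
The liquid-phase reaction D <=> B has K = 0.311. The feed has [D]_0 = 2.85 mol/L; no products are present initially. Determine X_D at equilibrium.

Let X = conversion of D; extent ξ = 2.85·X mol/L.
Concentrations: [D] = 2.85 − 2.85X; [B] = 2.85X.
K = [B] / ([D]).
Solving K = 0.311 for X ∈ (0,1): X = 0.237.

X = 0.237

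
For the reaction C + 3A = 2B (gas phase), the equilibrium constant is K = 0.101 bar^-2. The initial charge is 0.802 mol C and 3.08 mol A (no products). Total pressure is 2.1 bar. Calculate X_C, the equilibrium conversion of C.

Let X = conversion of C (basis 0.802 mol C); extent of reaction ξ = 0.802X.
At extent ξ: n_C = 0.802 − 0.802X; n_A = 3.08 − 2.41X; n_B = 1.6X.
n_T = Σnᵢ = 3.88 − 1.6X.
Mole fractions y_i = n_i/n_T; K = p_B^2 / (p_C p_A^3) with p_i = y_i·P.
Substituting and setting equal to 0.101 bar^-2 gives a polynomial in X; the root in (0,1) is X = 0.320.

X = 0.320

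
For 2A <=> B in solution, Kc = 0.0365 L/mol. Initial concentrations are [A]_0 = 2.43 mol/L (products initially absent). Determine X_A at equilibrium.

Let X = conversion of A; extent ξ = 2.43X/2 mol/L.
Concentrations: [A] = 2.43 − 2.43X; [B] = 1.22X.
Kc = [B] / ([A]^2).
This equals 0.0365 at X = 0.133 (the root in 0 < X < 1).

X = 0.133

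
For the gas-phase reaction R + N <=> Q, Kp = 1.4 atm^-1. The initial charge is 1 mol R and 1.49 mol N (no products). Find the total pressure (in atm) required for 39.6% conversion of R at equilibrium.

P = 0.896 atm

Basis: 1 mol R initially; let X = conversion of R. Extent ξ = X.
Mole table: n_R = 1 − X; n_N = 1.49 − X; n_Q = X.
Total moles n_T = 2.49 − X.
Kp = p_Q / (p_R p_N) with p_i = (n_i/n_T)·P.
At X = 0.396: the mole-fraction product g(X) = Π y_i^ν_i = 1.255. Since Kp = g(X)·P^{-1}, P = (g/Kp)^(1/1) = (1.255/1.4)^(1/1) = 0.896 atm.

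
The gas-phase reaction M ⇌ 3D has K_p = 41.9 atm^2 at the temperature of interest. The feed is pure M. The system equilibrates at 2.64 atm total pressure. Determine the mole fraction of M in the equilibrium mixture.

y_M = 0.115

Let X = conversion of M (basis 1 mol M); extent of reaction ξ = X.
Species balance: n_M = 1 − X; n_D = 3X.
n_T = Σnᵢ = 1 + 2X.
Mole fractions y_i = n_i/n_T; K_p = p_D^3 / (p_M) with p_i = y_i·P.
This yields a degree-3 equation in X; solving on (0,1), X = 0.719.
Then n_M = 0.281, n_T = 2.44, so y_M = 0.115.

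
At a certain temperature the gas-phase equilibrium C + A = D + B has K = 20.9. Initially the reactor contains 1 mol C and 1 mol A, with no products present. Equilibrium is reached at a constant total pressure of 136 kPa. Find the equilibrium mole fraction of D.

y_D = 0.410

Basis: 1 mol C initially; let X = conversion of C. Extent ξ = X.
At extent ξ: n_C = 1 − X; n_A = 1 − X; n_D = X; n_B = X.
Total moles n_T = 2 (Δν = 0, constant).
y_i = n_i/n_T, p_i = y_i·P. K = p_D p_B / (p_C p_A).
This yields a degree-2 equation in X; solving on (0,1), X = 0.821.
Then n_D = 0.821, n_T = 2, so y_D = 0.410.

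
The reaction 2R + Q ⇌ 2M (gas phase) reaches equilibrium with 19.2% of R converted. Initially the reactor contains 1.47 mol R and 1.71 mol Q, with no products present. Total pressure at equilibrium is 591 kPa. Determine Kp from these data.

Kp = 0.000185 kPa^-1

Let X = conversion of R (basis 1.47 mol R); extent of reaction ξ = 0.735X.
Species balance: n_R = 1.47 − 1.47X; n_Q = 1.71 − 0.735X; n_M = 1.47X.
Summing: n_T = 3.18 − 0.735X.
At X = 0.192: n_R = 1.19, n_Q = 1.57, n_M = 0.282, n_T = 3.04.
p_i = (n_i/n_T)·P. Kp = p_M^2 / (p_R^2 p_Q) = 0.000185 kPa^-1.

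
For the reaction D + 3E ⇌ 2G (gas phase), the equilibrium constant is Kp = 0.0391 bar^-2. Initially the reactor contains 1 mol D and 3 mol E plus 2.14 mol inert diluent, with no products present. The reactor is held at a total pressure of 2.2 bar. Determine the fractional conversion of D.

X = 0.142

Let X = conversion of D (basis 1 mol D); extent of reaction ξ = X.
At extent ξ: n_D = 1 − X; n_E = 3 − 3X; n_G = 2X; n_I = 2.14 (inert).
Summing: n_T = 6.14 − 2X.
y_i = n_i/n_T, p_i = y_i·P. Kp = p_G^2 / (p_D p_E^3).
Substituting and setting equal to 0.0391 bar^-2 gives a polynomial in X; the root in (0,1) is X = 0.142.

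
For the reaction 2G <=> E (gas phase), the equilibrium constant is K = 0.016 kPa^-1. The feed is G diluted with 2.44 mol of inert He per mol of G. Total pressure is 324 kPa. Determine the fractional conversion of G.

X = 0.580

Basis: 1 mol G initially; let X = conversion of G. Extent ξ = 0.5X.
Moles: n_G = 1 − X; n_E = 0.5X; n_I = 2.44 (inert).
n_T = Σnᵢ = 3.44 − 0.5X.
Mole fractions y_i = n_i/n_T; K = p_E / (p_G^2) with p_i = y_i·P.
Setting this equal to 0.016 kPa^-1 and taking the physical root (0 < X < 1) gives X = 0.580.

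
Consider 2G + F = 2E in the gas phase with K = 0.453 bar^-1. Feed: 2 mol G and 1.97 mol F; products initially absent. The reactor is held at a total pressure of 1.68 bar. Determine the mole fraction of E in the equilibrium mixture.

y_E = 0.204

Take 2 mol G as basis and let X be its fractional conversion, so ξ = X.
Species balance: n_G = 2 − 2X; n_F = 1.97 − X; n_E = 2X.
Total moles n_T = 3.97 − X.
Mole fractions y_i = n_i/n_T; K = p_E^2 / (p_G^2 p_F) with p_i = y_i·P.
Substituting and setting equal to 0.453 bar^-1 gives a polynomial in X; the root in (0,1) is X = 0.368.
Then n_E = 0.736, n_T = 3.6, so y_E = 0.204.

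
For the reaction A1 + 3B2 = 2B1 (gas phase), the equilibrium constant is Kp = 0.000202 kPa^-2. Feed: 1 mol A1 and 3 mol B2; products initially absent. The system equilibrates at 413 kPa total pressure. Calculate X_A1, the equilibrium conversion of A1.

X = 0.660

Take 1 mol A1 as basis and let X be its fractional conversion, so ξ = X.
At extent ξ: n_A1 = 1 − X; n_B2 = 3 − 3X; n_B1 = 2X.
Summing: n_T = 4 − 2X.
With p_i = (n_i/n_T)P, Kp = p_B1^2 / (p_A1 p_B2^3).
Setting this equal to 0.000202 kPa^-2 and taking the physical root (0 < X < 1) gives X = 0.660.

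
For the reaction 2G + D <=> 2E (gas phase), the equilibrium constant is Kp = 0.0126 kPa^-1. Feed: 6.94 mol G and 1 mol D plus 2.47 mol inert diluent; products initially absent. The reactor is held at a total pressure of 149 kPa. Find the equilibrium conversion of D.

X = 0.686

Take 1 mol D as basis and let X be its fractional conversion, so ξ = X.
Moles: n_G = 6.94 − 2X; n_D = 1 − X; n_E = 2X; n_I = 2.47 (inert).
Summing: n_T = 10.4 − X.
Mole fractions y_i = n_i/n_T; Kp = p_E^2 / (p_G^2 p_D) with p_i = y_i·P.
This yields a degree-3 equation in X; solving on (0,1), X = 0.686.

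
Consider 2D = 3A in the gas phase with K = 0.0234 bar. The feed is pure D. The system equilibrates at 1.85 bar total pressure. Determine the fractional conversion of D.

Let X = conversion of D (basis 1 mol D); extent of reaction ξ = 0.5X.
At extent ξ: n_D = 1 − X; n_A = 1.5X.
Summing: n_T = 1 + 0.5X.
Mole fractions y_i = n_i/n_T; K = p_A^3 / (p_D^2) with p_i = y_i·P.
This yields a degree-3 equation in X; solving on (0,1), X = 0.143.

X = 0.143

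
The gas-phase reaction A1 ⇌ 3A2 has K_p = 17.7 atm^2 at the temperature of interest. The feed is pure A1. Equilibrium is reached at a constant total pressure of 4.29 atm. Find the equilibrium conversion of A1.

X = 0.411

Let X = conversion of A1 (basis 1 mol A1); extent of reaction ξ = X.
Species balance: n_A1 = 1 − X; n_A2 = 3X.
n_T = Σnᵢ = 1 + 2X.
Mole fractions y_i = n_i/n_T; K_p = p_A2^3 / (p_A1) with p_i = y_i·P.
Equating to 17.7 atm^2 and solving on 0 < X < 1: X = 0.411.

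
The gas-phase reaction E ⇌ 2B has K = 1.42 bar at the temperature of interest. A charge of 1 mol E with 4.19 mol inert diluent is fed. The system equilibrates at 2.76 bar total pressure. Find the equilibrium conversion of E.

Basis: 1 mol E initially; let X = conversion of E. Extent ξ = X.
Moles: n_E = 1 − X; n_B = 2X; n_I = 4.19 (inert).
Summing: n_T = 5.19 + X.
With p_i = (n_i/n_T)P, K = p_B^2 / (p_E).
Substituting and setting equal to 1.42 bar gives a polynomial in X; the root in (0,1) is X = 0.567.

X = 0.567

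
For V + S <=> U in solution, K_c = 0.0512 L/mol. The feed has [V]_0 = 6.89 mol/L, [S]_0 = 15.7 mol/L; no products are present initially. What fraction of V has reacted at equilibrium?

Let X = conversion of V; extent ξ = 6.89·X mol/L.
Concentrations: [V] = 6.89 − 6.89X; [S] = 15.7 − 6.89X; [U] = 6.89X.
K_c = [U] / ([V] [S]).
Setting equal to 0.0512 and solving for X on (0,1) gives X = 0.399.

X = 0.399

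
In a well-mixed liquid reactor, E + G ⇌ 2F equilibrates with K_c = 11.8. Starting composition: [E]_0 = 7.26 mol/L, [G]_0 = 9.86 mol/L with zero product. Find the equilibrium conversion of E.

Let X = conversion of E; extent ξ = 7.26·X mol/L.
Concentrations: [E] = 7.26 − 7.26X; [G] = 9.86 − 7.26X; [F] = 14.5X.
K_c = [F]^2 / ([E] [G]).
This equals 11.8 at X = 0.722 (the root in 0 < X < 1).

X = 0.722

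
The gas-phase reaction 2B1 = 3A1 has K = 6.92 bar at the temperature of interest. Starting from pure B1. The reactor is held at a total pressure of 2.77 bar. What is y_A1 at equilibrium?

Take 1 mol B1 as basis and let X be its fractional conversion, so ξ = 0.5X.
At extent ξ: n_B1 = 1 − X; n_A1 = 1.5X.
n_T = Σnᵢ = 1 + 0.5X.
Mole fractions y_i = n_i/n_T; K = p_A1^3 / (p_B1^2) with p_i = y_i·P.
Setting this equal to 6.92 bar and taking the physical root (0 < X < 1) gives X = 0.565.
Then n_A1 = 0.847, n_T = 1.28, so y_A1 = 0.660.

y_A1 = 0.660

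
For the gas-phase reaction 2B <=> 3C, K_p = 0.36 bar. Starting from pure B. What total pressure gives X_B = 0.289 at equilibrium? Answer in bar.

Let X = conversion of B (basis 1 mol B); extent of reaction ξ = 0.5X.
Moles: n_B = 1 − X; n_C = 1.5X.
Total moles n_T = 1 + 0.5X.
K_p = p_C^3 / (p_B^2) with p_i = (n_i/n_T)·P.
At X = 0.289: the mole-fraction product g(X) = Π y_i^ν_i = 0.1408. Since K_p = g(X)·P^{1}, P = (K_p/g)^(1/1) = (0.36/0.1408)^(1/1) = 2.56 bar.

P = 2.56 bar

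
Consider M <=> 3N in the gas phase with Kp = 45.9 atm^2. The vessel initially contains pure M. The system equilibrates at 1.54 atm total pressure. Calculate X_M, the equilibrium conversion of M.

X = 0.876

Take 1 mol M as basis and let X be its fractional conversion, so ξ = X.
Species balance: n_M = 1 − X; n_N = 3X.
Total moles n_T = 1 + 2X.
With p_i = (n_i/n_T)P, Kp = p_N^3 / (p_M).
Substituting and setting equal to 45.9 atm^2 gives a polynomial in X; the root in (0,1) is X = 0.876.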